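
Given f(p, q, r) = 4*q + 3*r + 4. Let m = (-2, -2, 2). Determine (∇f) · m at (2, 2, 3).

-2

∂f/∂p = 0
∂f/∂q = 4
∂f/∂r = 3
∇f at (2, 2, 3) = (0, 4, 3)
∇f · m = (0)(-2) + (4)(-2) + (3)(2) = -2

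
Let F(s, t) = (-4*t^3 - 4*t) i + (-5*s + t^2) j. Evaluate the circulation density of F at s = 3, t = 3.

107

∂F₂/∂s = -5
∂F₁/∂t = -12*t^2 - 4
Scalar curl = 12*t^2 - 1
At (3, 3): 107.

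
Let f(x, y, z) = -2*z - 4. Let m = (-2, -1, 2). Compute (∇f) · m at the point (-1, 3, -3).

∂f/∂x = 0
∂f/∂y = 0
∂f/∂z = -2
∇f at (-1, 3, -3) = (0, 0, -2)
∇f · m = (0)(-2) + (0)(-1) + (-2)(2) = -4

-4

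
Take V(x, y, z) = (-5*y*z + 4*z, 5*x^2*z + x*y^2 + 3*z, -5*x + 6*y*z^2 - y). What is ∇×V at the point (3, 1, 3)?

(∇×V)₁ = ∂V₃/∂y − ∂V₂/∂z = -5*x^2 + 6*z^2 - 4
(∇×V)₂ = ∂V₁/∂z − ∂V₃/∂x = -5*y + 9
(∇×V)₃ = ∂V₂/∂x − ∂V₁/∂y = 10*x*z + y^2 + 5*z
∇×V = (-5*x^2 + 6*z^2 - 4, -5*y + 9, 10*x*z + y^2 + 5*z)
At (3, 1, 3): (5, 4, 106).

(5, 4, 106)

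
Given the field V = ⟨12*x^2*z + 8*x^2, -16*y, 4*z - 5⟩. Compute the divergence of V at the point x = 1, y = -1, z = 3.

∂V₁/∂x = 24*x*z + 16*x
∂V₂/∂y = -16
∂V₃/∂z = 4
∇·V = 24*x*z + 16*x - 12
At (1, -1, 3): 76.

76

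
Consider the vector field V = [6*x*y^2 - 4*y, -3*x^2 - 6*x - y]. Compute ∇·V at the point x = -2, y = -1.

∂V₁/∂x = 6*y^2
∂V₂/∂y = -1
∇·V = 6*y^2 - 1
At (-2, -1): 5.

5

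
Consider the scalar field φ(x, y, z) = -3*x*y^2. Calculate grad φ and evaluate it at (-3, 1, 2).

(-3, 18, 0)

∂φ/∂x = -3*y^2
∂φ/∂y = -6*x*y
∂φ/∂z = 0
∇φ = (-3*y^2, -6*x*y, 0)
At (-3, 1, 2): (-3, 18, 0).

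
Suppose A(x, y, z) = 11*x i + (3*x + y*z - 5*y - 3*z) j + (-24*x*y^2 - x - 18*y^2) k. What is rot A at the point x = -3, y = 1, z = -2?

(110, 25, 3)

(∇×A)₁ = ∂A₃/∂y − ∂A₂/∂z = -48*x*y - 37*y + 3
(∇×A)₂ = ∂A₁/∂z − ∂A₃/∂x = 24*y^2 + 1
(∇×A)₃ = ∂A₂/∂x − ∂A₁/∂y = 3
∇×A = (-48*x*y - 37*y + 3, 24*y^2 + 1, 3)
At (-3, 1, -2): (110, 25, 3).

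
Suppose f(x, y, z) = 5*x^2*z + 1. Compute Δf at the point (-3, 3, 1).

∂²f/∂x² = 10*z
∂²f/∂y² = 0
∂²f/∂z² = 0
∇²f = 10*z
At (-3, 3, 1): 10.

10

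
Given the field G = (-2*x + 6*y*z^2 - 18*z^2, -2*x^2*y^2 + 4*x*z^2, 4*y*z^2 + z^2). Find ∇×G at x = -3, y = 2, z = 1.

(28, -12, 46)

(∇×G)₁ = ∂G₃/∂y − ∂G₂/∂z = -8*x*z + 4*z^2
(∇×G)₂ = ∂G₁/∂z − ∂G₃/∂x = 12*y*z - 36*z
(∇×G)₃ = ∂G₂/∂x − ∂G₁/∂y = -4*x*y^2 - 2*z^2
∇×G = (-8*x*z + 4*z^2, 12*y*z - 36*z, -4*x*y^2 - 2*z^2)
At (-3, 2, 1): (28, -12, 46).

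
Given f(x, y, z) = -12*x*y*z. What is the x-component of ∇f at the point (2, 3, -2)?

(∇f)_1 = ∂f/∂x = -12*y*z
At (2, 3, -2): 72.

72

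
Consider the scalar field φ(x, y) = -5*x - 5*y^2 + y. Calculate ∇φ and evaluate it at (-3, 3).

(-5, -29)

∂φ/∂x = -5
∂φ/∂y = -10*y + 1
∇φ = (-5, -10*y + 1)
At (-3, 3): (-5, -29).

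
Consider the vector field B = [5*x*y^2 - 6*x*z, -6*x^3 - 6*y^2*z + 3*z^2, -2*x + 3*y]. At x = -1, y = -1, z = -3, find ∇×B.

(27, 8, -28)

(∇×B)₁ = ∂B₃/∂y − ∂B₂/∂z = 6*y^2 - 6*z + 3
(∇×B)₂ = ∂B₁/∂z − ∂B₃/∂x = -6*x + 2
(∇×B)₃ = ∂B₂/∂x − ∂B₁/∂y = -18*x^2 - 10*x*y
∇×B = (6*y^2 - 6*z + 3, -6*x + 2, -18*x^2 - 10*x*y)
At (-1, -1, -3): (27, 8, -28).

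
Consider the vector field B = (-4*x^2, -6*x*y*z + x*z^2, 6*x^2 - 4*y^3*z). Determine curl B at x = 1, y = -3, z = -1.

(∇×B)₁ = ∂B₃/∂y − ∂B₂/∂z = 6*x*y - 2*x*z - 12*y^2*z
(∇×B)₂ = ∂B₁/∂z − ∂B₃/∂x = -12*x
(∇×B)₃ = ∂B₂/∂x − ∂B₁/∂y = -6*y*z + z^2
∇×B = (6*x*y - 2*x*z - 12*y^2*z, -12*x, -6*y*z + z^2)
At (1, -3, -1): (92, -12, -17).

(92, -12, -17)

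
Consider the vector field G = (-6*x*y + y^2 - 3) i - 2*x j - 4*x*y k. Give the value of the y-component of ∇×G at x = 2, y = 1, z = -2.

(∇×G)_2 = ∂G₁/∂z − ∂G₃/∂x
= 0 − (-4*y)
= 4*y
At (2, 1, -2): 4.

4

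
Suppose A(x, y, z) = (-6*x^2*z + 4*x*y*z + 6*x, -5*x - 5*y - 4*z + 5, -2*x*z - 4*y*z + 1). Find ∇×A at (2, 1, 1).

(0, -14, -13)

(∇×A)₁ = ∂A₃/∂y − ∂A₂/∂z = -4*z + 4
(∇×A)₂ = ∂A₁/∂z − ∂A₃/∂x = -6*x^2 + 4*x*y + 2*z
(∇×A)₃ = ∂A₂/∂x − ∂A₁/∂y = -4*x*z - 5
∇×A = (-4*z + 4, -6*x^2 + 4*x*y + 2*z, -4*x*z - 5)
At (2, 1, 1): (0, -14, -13).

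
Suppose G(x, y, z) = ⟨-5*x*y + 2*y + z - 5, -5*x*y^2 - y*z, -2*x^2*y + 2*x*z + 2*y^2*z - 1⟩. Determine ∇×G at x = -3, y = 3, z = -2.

(∇×G)₁ = ∂G₃/∂y − ∂G₂/∂z = -2*x^2 + 4*y*z + y
(∇×G)₂ = ∂G₁/∂z − ∂G₃/∂x = 4*x*y - 2*z + 1
(∇×G)₃ = ∂G₂/∂x − ∂G₁/∂y = 5*x - 5*y^2 - 2
∇×G = (-2*x^2 + 4*y*z + y, 4*x*y - 2*z + 1, 5*x - 5*y^2 - 2)
At (-3, 3, -2): (-39, -31, -62).

(-39, -31, -62)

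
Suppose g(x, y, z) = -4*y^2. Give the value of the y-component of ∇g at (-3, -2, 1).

16

(∇g)_2 = ∂g/∂y = -8*y
At (-3, -2, 1): 16.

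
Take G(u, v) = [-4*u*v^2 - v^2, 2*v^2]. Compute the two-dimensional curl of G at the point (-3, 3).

-66

∂G₂/∂u = 0
∂G₁/∂v = -8*u*v - 2*v
Scalar curl = 8*u*v + 2*v
At (-3, 3): -66.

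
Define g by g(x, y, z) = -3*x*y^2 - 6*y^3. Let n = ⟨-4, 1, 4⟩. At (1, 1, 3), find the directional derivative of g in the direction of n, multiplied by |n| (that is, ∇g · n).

-12

∂g/∂x = -3*y^2
∂g/∂y = -6*x*y - 18*y^2
∂g/∂z = 0
∇g at (1, 1, 3) = (-3, -24, 0)
∇g · n = (-3)(-4) + (-24)(1) + (0)(4) = -12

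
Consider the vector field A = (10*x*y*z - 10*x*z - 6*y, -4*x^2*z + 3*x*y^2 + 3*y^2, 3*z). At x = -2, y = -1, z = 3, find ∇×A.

(16, 40, 117)

(∇×A)₁ = ∂A₃/∂y − ∂A₂/∂z = 4*x^2
(∇×A)₂ = ∂A₁/∂z − ∂A₃/∂x = 10*x*y - 10*x
(∇×A)₃ = ∂A₂/∂x − ∂A₁/∂y = -18*x*z + 3*y^2 + 6
∇×A = (4*x^2, 10*x*y - 10*x, -18*x*z + 3*y^2 + 6)
At (-2, -1, 3): (16, 40, 117).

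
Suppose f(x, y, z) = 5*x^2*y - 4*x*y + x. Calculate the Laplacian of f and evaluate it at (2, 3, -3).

30

∂²f/∂x² = 10*y
∂²f/∂y² = 0
∂²f/∂z² = 0
∇²f = 10*y
At (2, 3, -3): 30.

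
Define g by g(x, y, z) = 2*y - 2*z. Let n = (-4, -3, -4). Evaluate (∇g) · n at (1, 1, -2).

2

∂g/∂x = 0
∂g/∂y = 2
∂g/∂z = -2
∇g at (1, 1, -2) = (0, 2, -2)
∇g · n = (0)(-4) + (2)(-3) + (-2)(-4) = 2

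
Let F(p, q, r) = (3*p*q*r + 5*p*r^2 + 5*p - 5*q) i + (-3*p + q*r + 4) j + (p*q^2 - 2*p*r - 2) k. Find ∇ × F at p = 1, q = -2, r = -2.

(-2, -34, 8)

(∇×F)₁ = ∂F₃/∂q − ∂F₂/∂r = 2*p*q - q
(∇×F)₂ = ∂F₁/∂r − ∂F₃/∂p = 3*p*q + 10*p*r - q^2 + 2*r
(∇×F)₃ = ∂F₂/∂p − ∂F₁/∂q = -3*p*r + 2
∇×F = (2*p*q - q, 3*p*q + 10*p*r - q^2 + 2*r, -3*p*r + 2)
At (1, -2, -2): (-2, -34, 8).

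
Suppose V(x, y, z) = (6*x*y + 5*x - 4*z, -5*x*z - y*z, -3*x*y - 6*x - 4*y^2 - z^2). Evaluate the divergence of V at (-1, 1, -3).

∂V₁/∂x = 6*y + 5
∂V₂/∂y = -z
∂V₃/∂z = -2*z
∇·V = 6*y - 3*z + 5
At (-1, 1, -3): 20.

20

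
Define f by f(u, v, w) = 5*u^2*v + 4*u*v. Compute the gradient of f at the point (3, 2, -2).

∂f/∂u = 10*u*v + 4*v
∂f/∂v = 5*u^2 + 4*u
∂f/∂w = 0
∇f = (10*u*v + 4*v, 5*u^2 + 4*u, 0)
At (3, 2, -2): (68, 57, 0).

(68, 57, 0)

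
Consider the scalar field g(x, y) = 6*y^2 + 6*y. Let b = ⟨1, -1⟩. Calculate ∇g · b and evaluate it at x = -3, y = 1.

-18

∂g/∂x = 0
∂g/∂y = 12*y + 6
∇g at (-3, 1) = (0, 18)
∇g · b = (0)(1) + (18)(-1) = -18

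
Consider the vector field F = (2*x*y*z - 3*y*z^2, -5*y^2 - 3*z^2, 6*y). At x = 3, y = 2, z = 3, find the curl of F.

(24, -24, 9)

(∇×F)₁ = ∂F₃/∂y − ∂F₂/∂z = 6*z + 6
(∇×F)₂ = ∂F₁/∂z − ∂F₃/∂x = 2*x*y - 6*y*z
(∇×F)₃ = ∂F₂/∂x − ∂F₁/∂y = -2*x*z + 3*z^2
∇×F = (6*z + 6, 2*x*y - 6*y*z, -2*x*z + 3*z^2)
At (3, 2, 3): (24, -24, 9).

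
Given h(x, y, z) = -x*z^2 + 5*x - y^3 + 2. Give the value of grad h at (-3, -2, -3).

(-4, -12, -18)

∂h/∂x = -z^2 + 5
∂h/∂y = -3*y^2
∂h/∂z = -2*x*z
∇h = (-z^2 + 5, -3*y^2, -2*x*z)
At (-3, -2, -3): (-4, -12, -18).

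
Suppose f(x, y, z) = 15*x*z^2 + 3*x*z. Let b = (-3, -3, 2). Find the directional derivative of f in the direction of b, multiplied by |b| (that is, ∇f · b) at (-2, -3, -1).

∂f/∂x = 15*z^2 + 3*z
∂f/∂y = 0
∂f/∂z = 30*x*z + 3*x
∇f at (-2, -3, -1) = (12, 0, 54)
∇f · b = (12)(-3) + (0)(-3) + (54)(2) = 72

72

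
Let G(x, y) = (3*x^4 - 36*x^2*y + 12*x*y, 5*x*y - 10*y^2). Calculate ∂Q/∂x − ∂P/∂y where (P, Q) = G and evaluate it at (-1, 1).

53

∂G₂/∂x = 5*y
∂G₁/∂y = -36*x^2 + 12*x
Scalar curl = 36*x^2 - 12*x + 5*y
At (-1, 1): 53.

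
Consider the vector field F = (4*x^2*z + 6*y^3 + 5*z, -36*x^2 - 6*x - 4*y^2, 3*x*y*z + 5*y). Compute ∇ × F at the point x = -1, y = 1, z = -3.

(∇×F)₁ = ∂F₃/∂y − ∂F₂/∂z = 3*x*z + 5
(∇×F)₂ = ∂F₁/∂z − ∂F₃/∂x = 4*x^2 - 3*y*z + 5
(∇×F)₃ = ∂F₂/∂x − ∂F₁/∂y = -72*x - 18*y^2 - 6
∇×F = (3*x*z + 5, 4*x^2 - 3*y*z + 5, -72*x - 18*y^2 - 6)
At (-1, 1, -3): (14, 18, 48).

(14, 18, 48)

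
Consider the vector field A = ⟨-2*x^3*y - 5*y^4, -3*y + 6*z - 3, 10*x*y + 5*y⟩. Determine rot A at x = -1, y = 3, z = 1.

(∇×A)₁ = ∂A₃/∂y − ∂A₂/∂z = 10*x - 1
(∇×A)₂ = ∂A₁/∂z − ∂A₃/∂x = -10*y
(∇×A)₃ = ∂A₂/∂x − ∂A₁/∂y = 2*x^3 + 20*y^3
∇×A = (10*x - 1, -10*y, 2*x^3 + 20*y^3)
At (-1, 3, 1): (-11, -30, 538).

(-11, -30, 538)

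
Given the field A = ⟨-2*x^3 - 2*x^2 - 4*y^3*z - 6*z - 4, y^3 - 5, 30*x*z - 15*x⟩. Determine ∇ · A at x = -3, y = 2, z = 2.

-120

∂A₁/∂x = -6*x^2 - 4*x
∂A₂/∂y = 3*y^2
∂A₃/∂z = 30*x
∇·A = -6*x^2 + 26*x + 3*y^2
At (-3, 2, 2): -120.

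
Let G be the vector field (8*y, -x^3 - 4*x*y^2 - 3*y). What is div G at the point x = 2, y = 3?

∂G₁/∂x = 0
∂G₂/∂y = -8*x*y - 3
∇·G = -8*x*y - 3
At (2, 3): -51.

-51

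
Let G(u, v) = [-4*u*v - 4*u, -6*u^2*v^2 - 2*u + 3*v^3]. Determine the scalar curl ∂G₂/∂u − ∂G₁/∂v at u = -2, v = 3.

∂G₂/∂u = -12*u*v^2 - 2
∂G₁/∂v = -4*u
Scalar curl = -12*u*v^2 + 4*u - 2
At (-2, 3): 206.

206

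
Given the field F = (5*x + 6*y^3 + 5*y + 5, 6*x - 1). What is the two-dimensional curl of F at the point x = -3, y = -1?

∂F₂/∂x = 6
∂F₁/∂y = 18*y^2 + 5
Scalar curl = -18*y^2 + 1
At (-3, -1): -17.

-17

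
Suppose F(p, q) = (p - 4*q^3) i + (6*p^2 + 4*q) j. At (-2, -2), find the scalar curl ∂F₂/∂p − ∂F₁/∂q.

24

∂F₂/∂p = 12*p
∂F₁/∂q = -12*q^2
Scalar curl = 12*p + 12*q^2
At (-2, -2): 24.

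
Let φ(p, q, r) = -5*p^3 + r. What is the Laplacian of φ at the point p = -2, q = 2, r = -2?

∂²φ/∂p² = -30*p
∂²φ/∂q² = 0
∂²φ/∂r² = 0
∇²φ = -30*p
At (-2, 2, -2): 60.

60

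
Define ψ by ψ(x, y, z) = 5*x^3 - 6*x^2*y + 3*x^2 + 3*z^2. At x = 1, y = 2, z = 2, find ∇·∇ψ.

∂²ψ/∂x² = 6*(5*x - 2*y + 1)
∂²ψ/∂y² = 0
∂²ψ/∂z² = 6
∇²ψ = 30*x - 12*y + 12
At (1, 2, 2): 18.

18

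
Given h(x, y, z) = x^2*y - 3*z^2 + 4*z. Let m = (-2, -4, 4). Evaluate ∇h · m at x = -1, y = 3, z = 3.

-48

∂h/∂x = 2*x*y
∂h/∂y = x^2
∂h/∂z = -6*z + 4
∇h at (-1, 3, 3) = (-6, 1, -14)
∇h · m = (-6)(-2) + (1)(-4) + (-14)(4) = -48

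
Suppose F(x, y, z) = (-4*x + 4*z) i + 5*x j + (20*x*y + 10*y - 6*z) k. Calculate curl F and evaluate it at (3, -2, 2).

(∇×F)₁ = ∂F₃/∂y − ∂F₂/∂z = 20*x + 10
(∇×F)₂ = ∂F₁/∂z − ∂F₃/∂x = -20*y + 4
(∇×F)₃ = ∂F₂/∂x − ∂F₁/∂y = 5
∇×F = (20*x + 10, -20*y + 4, 5)
At (3, -2, 2): (70, 44, 5).

(70, 44, 5)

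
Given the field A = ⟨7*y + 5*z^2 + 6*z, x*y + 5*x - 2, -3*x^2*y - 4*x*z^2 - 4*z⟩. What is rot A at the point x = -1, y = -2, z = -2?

(∇×A)₁ = ∂A₃/∂y − ∂A₂/∂z = -3*x^2
(∇×A)₂ = ∂A₁/∂z − ∂A₃/∂x = 6*x*y + 4*z^2 + 10*z + 6
(∇×A)₃ = ∂A₂/∂x − ∂A₁/∂y = y - 2
∇×A = (-3*x^2, 6*x*y + 4*z^2 + 10*z + 6, y - 2)
At (-1, -2, -2): (-3, 14, -4).

(-3, 14, -4)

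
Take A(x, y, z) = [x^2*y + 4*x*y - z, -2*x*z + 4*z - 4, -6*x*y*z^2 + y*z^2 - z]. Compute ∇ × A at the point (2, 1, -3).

(-99, 53, -6)

(∇×A)₁ = ∂A₃/∂y − ∂A₂/∂z = -6*x*z^2 + 2*x + z^2 - 4
(∇×A)₂ = ∂A₁/∂z − ∂A₃/∂x = 6*y*z^2 - 1
(∇×A)₃ = ∂A₂/∂x − ∂A₁/∂y = -x^2 - 4*x - 2*z
∇×A = (-6*x*z^2 + 2*x + z^2 - 4, 6*y*z^2 - 1, -x^2 - 4*x - 2*z)
At (2, 1, -3): (-99, 53, -6).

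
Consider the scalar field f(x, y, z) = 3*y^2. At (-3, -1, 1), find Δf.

6

∂²f/∂x² = 0
∂²f/∂y² = 6
∂²f/∂z² = 0
∇²f = 6
At (-3, -1, 1): 6.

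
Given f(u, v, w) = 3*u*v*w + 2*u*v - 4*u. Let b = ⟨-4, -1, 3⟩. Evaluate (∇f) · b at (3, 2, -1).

∂f/∂u = 3*v*w + 2*v - 4
∂f/∂v = 3*u*w + 2*u
∂f/∂w = 3*u*v
∇f at (3, 2, -1) = (-6, -3, 18)
∇f · b = (-6)(-4) + (-3)(-1) + (18)(3) = 81

81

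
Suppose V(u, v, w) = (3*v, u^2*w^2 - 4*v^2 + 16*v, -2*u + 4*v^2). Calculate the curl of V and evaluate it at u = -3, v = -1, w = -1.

(10, 2, -9)

(∇×V)₁ = ∂V₃/∂v − ∂V₂/∂w = -2*u^2*w + 8*v
(∇×V)₂ = ∂V₁/∂w − ∂V₃/∂u = 2
(∇×V)₃ = ∂V₂/∂u − ∂V₁/∂v = 2*u*w^2 - 3
∇×V = (-2*u^2*w + 8*v, 2, 2*u*w^2 - 3)
At (-3, -1, -1): (10, 2, -9).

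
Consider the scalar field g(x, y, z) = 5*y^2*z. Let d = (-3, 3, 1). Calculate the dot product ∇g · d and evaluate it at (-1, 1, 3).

∂g/∂x = 0
∂g/∂y = 10*y*z
∂g/∂z = 5*y^2
∇g at (-1, 1, 3) = (0, 30, 5)
∇g · d = (0)(-3) + (30)(3) + (5)(1) = 95

95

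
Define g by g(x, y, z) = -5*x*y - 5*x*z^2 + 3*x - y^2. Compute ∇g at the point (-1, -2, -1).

∂g/∂x = -5*y - 5*z^2 + 3
∂g/∂y = -5*x - 2*y
∂g/∂z = -10*x*z
∇g = (-5*y - 5*z^2 + 3, -5*x - 2*y, -10*x*z)
At (-1, -2, -1): (8, 9, -10).

(8, 9, -10)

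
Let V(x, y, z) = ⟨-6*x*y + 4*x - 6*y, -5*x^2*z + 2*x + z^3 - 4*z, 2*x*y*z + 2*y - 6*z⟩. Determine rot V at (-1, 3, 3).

(-22, -18, 32)

(∇×V)₁ = ∂V₃/∂y − ∂V₂/∂z = 5*x^2 + 2*x*z - 3*z^2 + 6
(∇×V)₂ = ∂V₁/∂z − ∂V₃/∂x = -2*y*z
(∇×V)₃ = ∂V₂/∂x − ∂V₁/∂y = -10*x*z + 6*x + 8
∇×V = (5*x^2 + 2*x*z - 3*z^2 + 6, -2*y*z, -10*x*z + 6*x + 8)
At (-1, 3, 3): (-22, -18, 32).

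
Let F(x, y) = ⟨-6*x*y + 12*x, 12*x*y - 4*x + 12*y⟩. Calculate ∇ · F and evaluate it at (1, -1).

42

∂F₁/∂x = -6*y + 12
∂F₂/∂y = 12*x + 12
∇·F = 12*x - 6*y + 24
At (1, -1): 42.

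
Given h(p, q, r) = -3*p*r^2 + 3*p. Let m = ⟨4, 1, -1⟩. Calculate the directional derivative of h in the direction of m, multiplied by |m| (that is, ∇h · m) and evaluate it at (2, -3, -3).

∂h/∂p = -3*r^2 + 3
∂h/∂q = 0
∂h/∂r = -6*p*r
∇h at (2, -3, -3) = (-24, 0, 36)
∇h · m = (-24)(4) + (0)(1) + (36)(-1) = -132

-132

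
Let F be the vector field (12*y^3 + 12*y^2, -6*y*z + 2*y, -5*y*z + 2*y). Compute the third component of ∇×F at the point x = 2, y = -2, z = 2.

-96

(∇×F)_3 = ∂F₂/∂x − ∂F₁/∂y
= 0 − (36*y^2 + 24*y)
= -36*y^2 - 24*y
At (2, -2, 2): -96.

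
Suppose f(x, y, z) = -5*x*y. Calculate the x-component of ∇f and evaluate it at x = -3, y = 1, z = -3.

-5

(∇f)_1 = ∂f/∂x = -5*y
At (-3, 1, -3): -5.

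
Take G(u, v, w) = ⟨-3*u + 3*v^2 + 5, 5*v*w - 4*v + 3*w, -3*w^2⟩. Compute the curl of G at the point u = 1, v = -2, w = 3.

(7, 0, 12)

(∇×G)₁ = ∂G₃/∂v − ∂G₂/∂w = -5*v - 3
(∇×G)₂ = ∂G₁/∂w − ∂G₃/∂u = 0
(∇×G)₃ = ∂G₂/∂u − ∂G₁/∂v = -6*v
∇×G = (-5*v - 3, 0, -6*v)
At (1, -2, 3): (7, 0, 12).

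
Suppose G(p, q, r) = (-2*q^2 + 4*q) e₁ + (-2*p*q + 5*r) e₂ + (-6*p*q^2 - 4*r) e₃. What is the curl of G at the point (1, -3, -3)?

(∇×G)₁ = ∂G₃/∂q − ∂G₂/∂r = -12*p*q - 5
(∇×G)₂ = ∂G₁/∂r − ∂G₃/∂p = 6*q^2
(∇×G)₃ = ∂G₂/∂p − ∂G₁/∂q = 2*q - 4
∇×G = (-12*p*q - 5, 6*q^2, 2*q - 4)
At (1, -3, -3): (31, 54, -10).

(31, 54, -10)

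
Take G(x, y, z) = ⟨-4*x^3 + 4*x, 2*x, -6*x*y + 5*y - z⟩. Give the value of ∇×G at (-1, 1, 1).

(∇×G)₁ = ∂G₃/∂y − ∂G₂/∂z = -6*x + 5
(∇×G)₂ = ∂G₁/∂z − ∂G₃/∂x = 6*y
(∇×G)₃ = ∂G₂/∂x − ∂G₁/∂y = 2
∇×G = (-6*x + 5, 6*y, 2)
At (-1, 1, 1): (11, 6, 2).

(11, 6, 2)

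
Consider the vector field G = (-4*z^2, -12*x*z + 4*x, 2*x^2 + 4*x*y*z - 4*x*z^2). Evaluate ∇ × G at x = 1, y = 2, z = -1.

(∇×G)₁ = ∂G₃/∂y − ∂G₂/∂z = 4*x*z + 12*x
(∇×G)₂ = ∂G₁/∂z − ∂G₃/∂x = -4*x - 4*y*z + 4*z^2 - 8*z
(∇×G)₃ = ∂G₂/∂x − ∂G₁/∂y = -12*z + 4
∇×G = (4*x*z + 12*x, -4*x - 4*y*z + 4*z^2 - 8*z, -12*z + 4)
At (1, 2, -1): (8, 16, 16).

(8, 16, 16)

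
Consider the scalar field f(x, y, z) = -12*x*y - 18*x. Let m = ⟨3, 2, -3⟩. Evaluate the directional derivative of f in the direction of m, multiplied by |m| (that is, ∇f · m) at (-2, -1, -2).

30

∂f/∂x = -12*y - 18
∂f/∂y = -12*x
∂f/∂z = 0
∇f at (-2, -1, -2) = (-6, 24, 0)
∇f · m = (-6)(3) + (24)(2) + (0)(-3) = 30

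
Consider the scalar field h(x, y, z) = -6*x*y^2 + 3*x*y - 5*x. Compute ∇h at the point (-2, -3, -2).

∂h/∂x = -6*y^2 + 3*y - 5
∂h/∂y = -12*x*y + 3*x
∂h/∂z = 0
∇h = (-6*y^2 + 3*y - 5, -12*x*y + 3*x, 0)
At (-2, -3, -2): (-68, -78, 0).

(-68, -78, 0)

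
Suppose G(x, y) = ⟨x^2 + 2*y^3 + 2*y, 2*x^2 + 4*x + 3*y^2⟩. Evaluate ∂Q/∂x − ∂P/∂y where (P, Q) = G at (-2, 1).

∂G₂/∂x = 4*x + 4
∂G₁/∂y = 6*y^2 + 2
Scalar curl = 4*x - 6*y^2 + 2
At (-2, 1): -12.

-12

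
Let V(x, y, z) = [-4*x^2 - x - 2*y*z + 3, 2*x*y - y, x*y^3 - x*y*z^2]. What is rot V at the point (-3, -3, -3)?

(∇×V)₁ = ∂V₃/∂y − ∂V₂/∂z = 3*x*y^2 - x*z^2
(∇×V)₂ = ∂V₁/∂z − ∂V₃/∂x = -y^3 + y*z^2 - 2*y
(∇×V)₃ = ∂V₂/∂x − ∂V₁/∂y = 2*y + 2*z
∇×V = (3*x*y^2 - x*z^2, -y^3 + y*z^2 - 2*y, 2*y + 2*z)
At (-3, -3, -3): (-54, 6, -12).

(-54, 6, -12)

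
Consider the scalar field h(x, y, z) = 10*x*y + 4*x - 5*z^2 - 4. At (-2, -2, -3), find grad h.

∂h/∂x = 10*y + 4
∂h/∂y = 10*x
∂h/∂z = -10*z
∇h = (10*y + 4, 10*x, -10*z)
At (-2, -2, -3): (-16, -20, 30).

(-16, -20, 30)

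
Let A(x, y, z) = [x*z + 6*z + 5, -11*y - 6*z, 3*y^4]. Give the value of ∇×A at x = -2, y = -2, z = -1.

(-90, 4, 0)

(∇×A)₁ = ∂A₃/∂y − ∂A₂/∂z = 12*y^3 + 6
(∇×A)₂ = ∂A₁/∂z − ∂A₃/∂x = x + 6
(∇×A)₃ = ∂A₂/∂x − ∂A₁/∂y = 0
∇×A = (12*y^3 + 6, x + 6, 0)
At (-2, -2, -1): (-90, 4, 0).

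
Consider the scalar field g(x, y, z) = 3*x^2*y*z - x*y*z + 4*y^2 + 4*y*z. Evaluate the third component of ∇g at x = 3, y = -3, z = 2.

(∇g)_3 = ∂g/∂z = 3*x^2*y - x*y + 4*y
At (3, -3, 2): -84.

-84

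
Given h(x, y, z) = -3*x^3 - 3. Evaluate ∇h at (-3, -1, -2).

∂h/∂x = -9*x^2
∂h/∂y = 0
∂h/∂z = 0
∇h = (-9*x^2, 0, 0)
At (-3, -1, -2): (-81, 0, 0).

(-81, 0, 0)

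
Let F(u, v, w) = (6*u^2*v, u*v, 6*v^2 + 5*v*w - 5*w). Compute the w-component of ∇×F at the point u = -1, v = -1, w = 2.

-7

(∇×F)_3 = ∂F₂/∂u − ∂F₁/∂v
= v − (6*u^2)
= -6*u^2 + v
At (-1, -1, 2): -7.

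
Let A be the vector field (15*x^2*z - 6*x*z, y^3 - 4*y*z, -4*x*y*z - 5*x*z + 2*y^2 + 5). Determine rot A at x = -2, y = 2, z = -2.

(∇×A)₁ = ∂A₃/∂y − ∂A₂/∂z = -4*x*z + 8*y
(∇×A)₂ = ∂A₁/∂z − ∂A₃/∂x = 15*x^2 - 6*x + 4*y*z + 5*z
(∇×A)₃ = ∂A₂/∂x − ∂A₁/∂y = 0
∇×A = (-4*x*z + 8*y, 15*x^2 - 6*x + 4*y*z + 5*z, 0)
At (-2, 2, -2): (0, 46, 0).

(0, 46, 0)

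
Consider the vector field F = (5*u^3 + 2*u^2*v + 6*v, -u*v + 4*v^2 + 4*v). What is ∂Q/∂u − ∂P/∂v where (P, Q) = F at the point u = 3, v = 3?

-27

∂F₂/∂u = -v
∂F₁/∂v = 2*u^2 + 6
Scalar curl = -2*u^2 - v - 6
At (3, 3): -27.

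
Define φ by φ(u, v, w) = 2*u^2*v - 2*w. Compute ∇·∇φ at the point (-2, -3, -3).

∂²φ/∂u² = 4*v
∂²φ/∂v² = 0
∂²φ/∂w² = 0
∇²φ = 4*v
At (-2, -3, -3): -12.

-12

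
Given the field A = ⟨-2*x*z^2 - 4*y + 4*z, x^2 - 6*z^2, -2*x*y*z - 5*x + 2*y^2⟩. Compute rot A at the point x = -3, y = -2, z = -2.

(-44, -7, -2)

(∇×A)₁ = ∂A₃/∂y − ∂A₂/∂z = -2*x*z + 4*y + 12*z
(∇×A)₂ = ∂A₁/∂z − ∂A₃/∂x = -4*x*z + 2*y*z + 9
(∇×A)₃ = ∂A₂/∂x − ∂A₁/∂y = 2*x + 4
∇×A = (-2*x*z + 4*y + 12*z, -4*x*z + 2*y*z + 9, 2*x + 4)
At (-3, -2, -2): (-44, -7, -2).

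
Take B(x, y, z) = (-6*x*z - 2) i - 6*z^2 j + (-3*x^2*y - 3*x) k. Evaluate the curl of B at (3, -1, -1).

(-39, -33, 0)

(∇×B)₁ = ∂B₃/∂y − ∂B₂/∂z = -3*x^2 + 12*z
(∇×B)₂ = ∂B₁/∂z − ∂B₃/∂x = 6*x*y - 6*x + 3
(∇×B)₃ = ∂B₂/∂x − ∂B₁/∂y = 0
∇×B = (-3*x^2 + 12*z, 6*x*y - 6*x + 3, 0)
At (3, -1, -1): (-39, -33, 0).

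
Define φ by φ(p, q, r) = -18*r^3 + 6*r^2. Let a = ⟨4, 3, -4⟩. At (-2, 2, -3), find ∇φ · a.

2088

∂φ/∂p = 0
∂φ/∂q = 0
∂φ/∂r = -54*r^2 + 12*r
∇φ at (-2, 2, -3) = (0, 0, -522)
∇φ · a = (0)(4) + (0)(3) + (-522)(-4) = 2088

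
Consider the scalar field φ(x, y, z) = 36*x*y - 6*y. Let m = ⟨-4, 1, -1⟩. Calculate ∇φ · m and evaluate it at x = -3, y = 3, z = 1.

-546

∂φ/∂x = 36*y
∂φ/∂y = 36*x - 6
∂φ/∂z = 0
∇φ at (-3, 3, 1) = (108, -114, 0)
∇φ · m = (108)(-4) + (-114)(1) + (0)(-1) = -546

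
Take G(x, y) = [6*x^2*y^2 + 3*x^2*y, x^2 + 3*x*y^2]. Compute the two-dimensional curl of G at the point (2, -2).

100

∂G₂/∂x = 2*x + 3*y^2
∂G₁/∂y = 12*x^2*y + 3*x^2
Scalar curl = -12*x^2*y - 3*x^2 + 2*x + 3*y^2
At (2, -2): 100.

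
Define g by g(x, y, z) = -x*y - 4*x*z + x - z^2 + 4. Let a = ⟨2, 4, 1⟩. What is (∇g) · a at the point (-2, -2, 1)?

12

∂g/∂x = -y - 4*z + 1
∂g/∂y = -x
∂g/∂z = -4*x - 2*z
∇g at (-2, -2, 1) = (-1, 2, 6)
∇g · a = (-1)(2) + (2)(4) + (6)(1) = 12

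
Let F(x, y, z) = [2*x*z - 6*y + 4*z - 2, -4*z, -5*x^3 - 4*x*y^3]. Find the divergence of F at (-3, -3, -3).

-6

∂F₁/∂x = 2*z
∂F₂/∂y = 0
∂F₃/∂z = 0
∇·F = 2*z
At (-3, -3, -3): -6.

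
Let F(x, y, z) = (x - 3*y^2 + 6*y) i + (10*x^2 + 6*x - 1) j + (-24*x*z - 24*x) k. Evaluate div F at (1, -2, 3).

-23

∂F₁/∂x = 1
∂F₂/∂y = 0
∂F₃/∂z = -24*x
∇·F = -24*x + 1
At (1, -2, 3): -23.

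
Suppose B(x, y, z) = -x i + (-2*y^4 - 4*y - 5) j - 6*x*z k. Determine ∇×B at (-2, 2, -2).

(0, -12, 0)

(∇×B)₁ = ∂B₃/∂y − ∂B₂/∂z = 0
(∇×B)₂ = ∂B₁/∂z − ∂B₃/∂x = 6*z
(∇×B)₃ = ∂B₂/∂x − ∂B₁/∂y = 0
∇×B = (0, 6*z, 0)
At (-2, 2, -2): (0, -12, 0).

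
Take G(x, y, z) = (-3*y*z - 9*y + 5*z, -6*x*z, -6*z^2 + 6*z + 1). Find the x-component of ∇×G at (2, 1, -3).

(∇×G)_1 = ∂G₃/∂y − ∂G₂/∂z
= 0 − (-6*x)
= 6*x
At (2, 1, -3): 12.

12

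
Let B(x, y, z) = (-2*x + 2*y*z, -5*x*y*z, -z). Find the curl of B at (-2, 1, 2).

(∇×B)₁ = ∂B₃/∂y − ∂B₂/∂z = 5*x*y
(∇×B)₂ = ∂B₁/∂z − ∂B₃/∂x = 2*y
(∇×B)₃ = ∂B₂/∂x − ∂B₁/∂y = -5*y*z - 2*z
∇×B = (5*x*y, 2*y, -5*y*z - 2*z)
At (-2, 1, 2): (-10, 2, -14).

(-10, 2, -14)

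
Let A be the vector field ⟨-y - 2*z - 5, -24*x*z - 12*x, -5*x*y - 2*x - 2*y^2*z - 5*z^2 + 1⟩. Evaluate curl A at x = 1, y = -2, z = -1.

(∇×A)₁ = ∂A₃/∂y − ∂A₂/∂z = 19*x - 4*y*z
(∇×A)₂ = ∂A₁/∂z − ∂A₃/∂x = 5*y
(∇×A)₃ = ∂A₂/∂x − ∂A₁/∂y = -24*z - 11
∇×A = (19*x - 4*y*z, 5*y, -24*z - 11)
At (1, -2, -1): (11, -10, 13).

(11, -10, 13)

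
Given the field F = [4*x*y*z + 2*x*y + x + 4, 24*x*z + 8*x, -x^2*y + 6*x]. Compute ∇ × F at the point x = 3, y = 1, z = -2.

(-81, 12, -22)

(∇×F)₁ = ∂F₃/∂y − ∂F₂/∂z = -x^2 - 24*x
(∇×F)₂ = ∂F₁/∂z − ∂F₃/∂x = 6*x*y - 6
(∇×F)₃ = ∂F₂/∂x − ∂F₁/∂y = -4*x*z - 2*x + 24*z + 8
∇×F = (-x^2 - 24*x, 6*x*y - 6, -4*x*z - 2*x + 24*z + 8)
At (3, 1, -2): (-81, 12, -22).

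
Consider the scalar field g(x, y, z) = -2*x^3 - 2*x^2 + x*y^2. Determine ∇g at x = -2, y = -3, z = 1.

∂g/∂x = -6*x^2 - 4*x + y^2
∂g/∂y = 2*x*y
∂g/∂z = 0
∇g = (-6*x^2 - 4*x + y^2, 2*x*y, 0)
At (-2, -3, 1): (-7, 12, 0).

(-7, 12, 0)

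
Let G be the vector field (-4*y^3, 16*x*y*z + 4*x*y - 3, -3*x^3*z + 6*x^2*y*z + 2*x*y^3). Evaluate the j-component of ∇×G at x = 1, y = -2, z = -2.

(∇×G)_2 = ∂G₁/∂z − ∂G₃/∂x
= 0 − (-9*x^2*z + 12*x*y*z + 2*y^3)
= 9*x^2*z - 12*x*y*z - 2*y^3
At (1, -2, -2): -50.

-50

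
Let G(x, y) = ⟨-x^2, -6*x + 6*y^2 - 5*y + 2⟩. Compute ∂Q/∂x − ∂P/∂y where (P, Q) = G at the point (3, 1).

∂G₂/∂x = -6
∂G₁/∂y = 0
Scalar curl = -6
At (3, 1): -6.

-6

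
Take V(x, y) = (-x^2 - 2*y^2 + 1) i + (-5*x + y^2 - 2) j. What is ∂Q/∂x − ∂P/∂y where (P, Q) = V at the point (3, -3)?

∂V₂/∂x = -5
∂V₁/∂y = -4*y
Scalar curl = 4*y - 5
At (3, -3): -17.

-17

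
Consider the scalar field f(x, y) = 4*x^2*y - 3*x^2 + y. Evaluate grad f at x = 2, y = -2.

(-44, 17)

∂f/∂x = 8*x*y - 6*x
∂f/∂y = 4*x^2 + 1
∇f = (8*x*y - 6*x, 4*x^2 + 1)
At (2, -2): (-44, 17).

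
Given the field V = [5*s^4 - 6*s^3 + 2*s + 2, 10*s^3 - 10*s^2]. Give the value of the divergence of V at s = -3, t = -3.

-700

∂V₁/∂s = 20*s^3 - 18*s^2 + 2
∂V₂/∂t = 0
∇·V = 20*s^3 - 18*s^2 + 2
At (-3, -3): -700.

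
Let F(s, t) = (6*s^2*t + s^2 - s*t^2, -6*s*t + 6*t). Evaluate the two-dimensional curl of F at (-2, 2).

-44

∂F₂/∂s = -6*t
∂F₁/∂t = 6*s^2 - 2*s*t
Scalar curl = -6*s^2 + 2*s*t - 6*t
At (-2, 2): -44.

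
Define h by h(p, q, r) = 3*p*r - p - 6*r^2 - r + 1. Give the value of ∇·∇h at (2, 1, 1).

-12

∂²h/∂p² = 0
∂²h/∂q² = 0
∂²h/∂r² = -12
∇²h = -12
At (2, 1, 1): -12.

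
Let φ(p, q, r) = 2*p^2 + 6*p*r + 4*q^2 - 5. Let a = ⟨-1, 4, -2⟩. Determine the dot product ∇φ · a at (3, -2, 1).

-118

∂φ/∂p = 4*p + 6*r
∂φ/∂q = 8*q
∂φ/∂r = 6*p
∇φ at (3, -2, 1) = (18, -16, 18)
∇φ · a = (18)(-1) + (-16)(4) + (18)(-2) = -118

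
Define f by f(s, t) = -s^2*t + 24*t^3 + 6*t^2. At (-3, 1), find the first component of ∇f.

6

(∇f)_1 = ∂f/∂s = -2*s*t
At (-3, 1): 6.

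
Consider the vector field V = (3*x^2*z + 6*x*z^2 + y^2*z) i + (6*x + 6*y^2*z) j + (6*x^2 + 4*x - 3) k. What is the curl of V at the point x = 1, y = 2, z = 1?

(∇×V)₁ = ∂V₃/∂y − ∂V₂/∂z = -6*y^2
(∇×V)₂ = ∂V₁/∂z − ∂V₃/∂x = 3*x^2 + 12*x*z - 12*x + y^2 - 4
(∇×V)₃ = ∂V₂/∂x − ∂V₁/∂y = -2*y*z + 6
∇×V = (-6*y^2, 3*x^2 + 12*x*z - 12*x + y^2 - 4, -2*y*z + 6)
At (1, 2, 1): (-24, 3, 2).

(-24, 3, 2)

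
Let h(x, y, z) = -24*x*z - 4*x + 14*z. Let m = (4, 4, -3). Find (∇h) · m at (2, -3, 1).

-10

∂h/∂x = -24*z - 4
∂h/∂y = 0
∂h/∂z = -24*x + 14
∇h at (2, -3, 1) = (-28, 0, -34)
∇h · m = (-28)(4) + (0)(4) + (-34)(-3) = -10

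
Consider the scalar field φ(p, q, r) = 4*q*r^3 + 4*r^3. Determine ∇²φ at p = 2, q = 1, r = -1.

-48

∂²φ/∂p² = 0
∂²φ/∂q² = 0
∂²φ/∂r² = 24*r*(q + 1)
∇²φ = 24*q*r + 24*r
At (2, 1, -1): -48.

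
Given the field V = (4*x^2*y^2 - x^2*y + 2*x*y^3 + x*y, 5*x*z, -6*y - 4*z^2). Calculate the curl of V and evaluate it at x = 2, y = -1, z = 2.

(∇×V)₁ = ∂V₃/∂y − ∂V₂/∂z = -5*x - 6
(∇×V)₂ = ∂V₁/∂z − ∂V₃/∂x = 0
(∇×V)₃ = ∂V₂/∂x − ∂V₁/∂y = -8*x^2*y + x^2 - 6*x*y^2 - x + 5*z
∇×V = (-5*x - 6, 0, -8*x^2*y + x^2 - 6*x*y^2 - x + 5*z)
At (2, -1, 2): (-16, 0, 32).

(-16, 0, 32)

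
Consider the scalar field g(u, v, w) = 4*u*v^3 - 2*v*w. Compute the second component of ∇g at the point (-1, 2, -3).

(∇g)_2 = ∂g/∂v = 12*u*v^2 - 2*w
At (-1, 2, -3): -42.

-42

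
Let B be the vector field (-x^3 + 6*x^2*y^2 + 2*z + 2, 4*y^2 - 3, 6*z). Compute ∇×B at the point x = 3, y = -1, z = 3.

(∇×B)₁ = ∂B₃/∂y − ∂B₂/∂z = 0
(∇×B)₂ = ∂B₁/∂z − ∂B₃/∂x = 2
(∇×B)₃ = ∂B₂/∂x − ∂B₁/∂y = -12*x^2*y
∇×B = (0, 2, -12*x^2*y)
At (3, -1, 3): (0, 2, 108).

(0, 2, 108)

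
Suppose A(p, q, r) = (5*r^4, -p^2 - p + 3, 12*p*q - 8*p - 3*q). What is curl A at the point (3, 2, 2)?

(∇×A)₁ = ∂A₃/∂q − ∂A₂/∂r = 12*p - 3
(∇×A)₂ = ∂A₁/∂r − ∂A₃/∂p = -12*q + 20*r^3 + 8
(∇×A)₃ = ∂A₂/∂p − ∂A₁/∂q = -2*p - 1
∇×A = (12*p - 3, -12*q + 20*r^3 + 8, -2*p - 1)
At (3, 2, 2): (33, 144, -7).

(33, 144, -7)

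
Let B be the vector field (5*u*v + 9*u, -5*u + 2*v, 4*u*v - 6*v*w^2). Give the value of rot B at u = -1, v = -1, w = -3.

(∇×B)₁ = ∂B₃/∂v − ∂B₂/∂w = 4*u - 6*w^2
(∇×B)₂ = ∂B₁/∂w − ∂B₃/∂u = -4*v
(∇×B)₃ = ∂B₂/∂u − ∂B₁/∂v = -5*u - 5
∇×B = (4*u - 6*w^2, -4*v, -5*u - 5)
At (-1, -1, -3): (-58, 4, 0).

(-58, 4, 0)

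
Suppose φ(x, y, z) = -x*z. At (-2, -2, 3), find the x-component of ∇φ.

(∇φ)_1 = ∂φ/∂x = -z
At (-2, -2, 3): -3.

-3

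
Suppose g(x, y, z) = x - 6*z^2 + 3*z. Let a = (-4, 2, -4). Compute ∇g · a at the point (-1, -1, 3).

∂g/∂x = 1
∂g/∂y = 0
∂g/∂z = -12*z + 3
∇g at (-1, -1, 3) = (1, 0, -33)
∇g · a = (1)(-4) + (0)(2) + (-33)(-4) = 128

128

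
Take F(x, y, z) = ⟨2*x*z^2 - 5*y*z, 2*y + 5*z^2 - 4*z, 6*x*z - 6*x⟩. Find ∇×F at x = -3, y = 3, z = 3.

(-26, -63, 15)

(∇×F)₁ = ∂F₃/∂y − ∂F₂/∂z = -10*z + 4
(∇×F)₂ = ∂F₁/∂z − ∂F₃/∂x = 4*x*z - 5*y - 6*z + 6
(∇×F)₃ = ∂F₂/∂x − ∂F₁/∂y = 5*z
∇×F = (-10*z + 4, 4*x*z - 5*y - 6*z + 6, 5*z)
At (-3, 3, 3): (-26, -63, 15).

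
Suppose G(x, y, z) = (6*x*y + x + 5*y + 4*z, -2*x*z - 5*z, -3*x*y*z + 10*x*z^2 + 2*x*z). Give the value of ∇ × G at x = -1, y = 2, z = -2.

(∇×G)₁ = ∂G₃/∂y − ∂G₂/∂z = -3*x*z + 2*x + 5
(∇×G)₂ = ∂G₁/∂z − ∂G₃/∂x = 3*y*z - 10*z^2 - 2*z + 4
(∇×G)₃ = ∂G₂/∂x − ∂G₁/∂y = -6*x - 2*z - 5
∇×G = (-3*x*z + 2*x + 5, 3*y*z - 10*z^2 - 2*z + 4, -6*x - 2*z - 5)
At (-1, 2, -2): (-3, -44, 5).

(-3, -44, 5)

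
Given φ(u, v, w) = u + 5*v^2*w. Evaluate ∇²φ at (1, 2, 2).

20

∂²φ/∂u² = 0
∂²φ/∂v² = 10*w
∂²φ/∂w² = 0
∇²φ = 10*w
At (1, 2, 2): 20.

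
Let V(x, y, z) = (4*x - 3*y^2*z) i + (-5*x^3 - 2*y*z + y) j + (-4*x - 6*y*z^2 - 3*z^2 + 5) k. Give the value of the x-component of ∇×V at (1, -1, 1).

-8

(∇×V)_1 = ∂V₃/∂y − ∂V₂/∂z
= -6*z^2 − (-2*y)
= 2*y - 6*z^2
At (1, -1, 1): -8.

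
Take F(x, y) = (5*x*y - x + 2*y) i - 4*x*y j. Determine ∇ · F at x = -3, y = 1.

∂F₁/∂x = 5*y - 1
∂F₂/∂y = -4*x
∇·F = -4*x + 5*y - 1
At (-3, 1): 16.

16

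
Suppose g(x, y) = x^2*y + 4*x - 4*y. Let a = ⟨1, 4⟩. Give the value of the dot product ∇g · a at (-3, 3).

6

∂g/∂x = 2*x*y + 4
∂g/∂y = x^2 - 4
∇g at (-3, 3) = (-14, 5)
∇g · a = (-14)(1) + (5)(4) = 6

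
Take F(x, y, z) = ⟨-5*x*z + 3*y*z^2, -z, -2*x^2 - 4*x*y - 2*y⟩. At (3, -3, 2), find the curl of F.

(-13, -51, -12)

(∇×F)₁ = ∂F₃/∂y − ∂F₂/∂z = -4*x - 1
(∇×F)₂ = ∂F₁/∂z − ∂F₃/∂x = -x + 6*y*z + 4*y
(∇×F)₃ = ∂F₂/∂x − ∂F₁/∂y = -3*z^2
∇×F = (-4*x - 1, -x + 6*y*z + 4*y, -3*z^2)
At (3, -3, 2): (-13, -51, -12).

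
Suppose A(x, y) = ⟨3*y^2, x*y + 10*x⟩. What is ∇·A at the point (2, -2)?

∂A₁/∂x = 0
∂A₂/∂y = x
∇·A = x
At (2, -2): 2.

2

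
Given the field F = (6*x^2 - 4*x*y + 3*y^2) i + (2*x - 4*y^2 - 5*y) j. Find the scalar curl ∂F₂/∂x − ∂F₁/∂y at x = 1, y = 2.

-6

∂F₂/∂x = 2
∂F₁/∂y = -4*x + 6*y
Scalar curl = 4*x - 6*y + 2
At (1, 2): -6.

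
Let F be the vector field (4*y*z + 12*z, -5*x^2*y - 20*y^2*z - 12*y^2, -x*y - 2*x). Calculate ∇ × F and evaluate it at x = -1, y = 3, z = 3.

(181, 29, 18)

(∇×F)₁ = ∂F₃/∂y − ∂F₂/∂z = -x + 20*y^2
(∇×F)₂ = ∂F₁/∂z − ∂F₃/∂x = 5*y + 14
(∇×F)₃ = ∂F₂/∂x − ∂F₁/∂y = -10*x*y - 4*z
∇×F = (-x + 20*y^2, 5*y + 14, -10*x*y - 4*z)
At (-1, 3, 3): (181, 29, 18).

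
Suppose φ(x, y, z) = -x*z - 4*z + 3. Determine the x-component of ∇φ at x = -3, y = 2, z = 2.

(∇φ)_1 = ∂φ/∂x = -z
At (-3, 2, 2): -2.

-2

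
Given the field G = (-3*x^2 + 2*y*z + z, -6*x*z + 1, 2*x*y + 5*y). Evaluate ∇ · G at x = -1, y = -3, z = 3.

6

∂G₁/∂x = -6*x
∂G₂/∂y = 0
∂G₃/∂z = 0
∇·G = -6*x
At (-1, -3, 3): 6.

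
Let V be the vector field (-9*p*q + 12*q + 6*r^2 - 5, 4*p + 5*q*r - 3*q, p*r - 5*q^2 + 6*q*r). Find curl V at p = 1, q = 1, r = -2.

(∇×V)₁ = ∂V₃/∂q − ∂V₂/∂r = -15*q + 6*r
(∇×V)₂ = ∂V₁/∂r − ∂V₃/∂p = 11*r
(∇×V)₃ = ∂V₂/∂p − ∂V₁/∂q = 9*p - 8
∇×V = (-15*q + 6*r, 11*r, 9*p - 8)
At (1, 1, -2): (-27, -22, 1).

(-27, -22, 1)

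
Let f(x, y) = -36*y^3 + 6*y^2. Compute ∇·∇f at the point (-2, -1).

∂²f/∂x² = 0
∂²f/∂y² = 12*(-18*y + 1)
∇²f = -216*y + 12
At (-2, -1): 228.

228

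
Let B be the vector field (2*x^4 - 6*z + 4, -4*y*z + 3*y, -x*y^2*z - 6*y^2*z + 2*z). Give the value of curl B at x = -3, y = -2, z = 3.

(∇×B)₁ = ∂B₃/∂y − ∂B₂/∂z = -2*x*y*z - 12*y*z + 4*y
(∇×B)₂ = ∂B₁/∂z − ∂B₃/∂x = y^2*z - 6
(∇×B)₃ = ∂B₂/∂x − ∂B₁/∂y = 0
∇×B = (-2*x*y*z - 12*y*z + 4*y, y^2*z - 6, 0)
At (-3, -2, 3): (28, 6, 0).

(28, 6, 0)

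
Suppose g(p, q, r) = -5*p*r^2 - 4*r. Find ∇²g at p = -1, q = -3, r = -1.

∂²g/∂p² = 0
∂²g/∂q² = 0
∂²g/∂r² = -10*p
∇²g = -10*p
At (-1, -3, -1): 10.

10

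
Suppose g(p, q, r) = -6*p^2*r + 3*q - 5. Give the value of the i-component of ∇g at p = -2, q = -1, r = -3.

(∇g)_1 = ∂g/∂p = -12*p*r
At (-2, -1, -3): -72.

-72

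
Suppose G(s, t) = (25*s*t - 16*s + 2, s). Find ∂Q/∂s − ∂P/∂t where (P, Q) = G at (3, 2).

-74

∂G₂/∂s = 1
∂G₁/∂t = 25*s
Scalar curl = -25*s + 1
At (3, 2): -74.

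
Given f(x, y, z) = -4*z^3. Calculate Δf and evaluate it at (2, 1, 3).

-72

∂²f/∂x² = 0
∂²f/∂y² = 0
∂²f/∂z² = -24*z
∇²f = -24*z
At (2, 1, 3): -72.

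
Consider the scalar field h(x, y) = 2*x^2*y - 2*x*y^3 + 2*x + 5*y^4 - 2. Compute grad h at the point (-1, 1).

(-4, 28)

∂h/∂x = 4*x*y - 2*y^3 + 2
∂h/∂y = 2*x^2 - 6*x*y^2 + 20*y^3
∇h = (4*x*y - 2*y^3 + 2, 2*x^2 - 6*x*y^2 + 20*y^3)
At (-1, 1): (-4, 28).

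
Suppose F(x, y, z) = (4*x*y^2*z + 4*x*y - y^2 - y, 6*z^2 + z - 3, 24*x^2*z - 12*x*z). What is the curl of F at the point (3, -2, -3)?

(∇×F)₁ = ∂F₃/∂y − ∂F₂/∂z = -12*z - 1
(∇×F)₂ = ∂F₁/∂z − ∂F₃/∂x = 4*x*y^2 - 48*x*z + 12*z
(∇×F)₃ = ∂F₂/∂x − ∂F₁/∂y = -8*x*y*z - 4*x + 2*y + 1
∇×F = (-12*z - 1, 4*x*y^2 - 48*x*z + 12*z, -8*x*y*z - 4*x + 2*y + 1)
At (3, -2, -3): (35, 444, -159).

(35, 444, -159)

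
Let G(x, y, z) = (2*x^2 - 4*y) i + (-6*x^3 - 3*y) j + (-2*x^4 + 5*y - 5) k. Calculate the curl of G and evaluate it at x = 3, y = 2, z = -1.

(5, 216, -158)

(∇×G)₁ = ∂G₃/∂y − ∂G₂/∂z = 5
(∇×G)₂ = ∂G₁/∂z − ∂G₃/∂x = 8*x^3
(∇×G)₃ = ∂G₂/∂x − ∂G₁/∂y = -18*x^2 + 4
∇×G = (5, 8*x^3, -18*x^2 + 4)
At (3, 2, -1): (5, 216, -158).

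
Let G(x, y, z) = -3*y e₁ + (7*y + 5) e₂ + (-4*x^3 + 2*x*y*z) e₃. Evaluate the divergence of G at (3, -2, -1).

-5

∂G₁/∂x = 0
∂G₂/∂y = 7
∂G₃/∂z = 2*x*y
∇·G = 2*x*y + 7
At (3, -2, -1): -5.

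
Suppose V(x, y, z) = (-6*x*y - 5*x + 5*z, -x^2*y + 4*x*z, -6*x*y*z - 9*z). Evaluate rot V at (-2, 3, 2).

(∇×V)₁ = ∂V₃/∂y − ∂V₂/∂z = -6*x*z - 4*x
(∇×V)₂ = ∂V₁/∂z − ∂V₃/∂x = 6*y*z + 5
(∇×V)₃ = ∂V₂/∂x − ∂V₁/∂y = -2*x*y + 6*x + 4*z
∇×V = (-6*x*z - 4*x, 6*y*z + 5, -2*x*y + 6*x + 4*z)
At (-2, 3, 2): (32, 41, 8).

(32, 41, 8)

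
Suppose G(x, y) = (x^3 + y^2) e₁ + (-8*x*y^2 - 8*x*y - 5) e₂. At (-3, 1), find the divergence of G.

99

∂G₁/∂x = 3*x^2
∂G₂/∂y = -16*x*y - 8*x
∇·G = 3*x^2 - 16*x*y - 8*x
At (-3, 1): 99.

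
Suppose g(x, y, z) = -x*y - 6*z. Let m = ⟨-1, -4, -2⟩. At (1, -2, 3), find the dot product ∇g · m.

14

∂g/∂x = -y
∂g/∂y = -x
∂g/∂z = -6
∇g at (1, -2, 3) = (2, -1, -6)
∇g · m = (2)(-1) + (-1)(-4) + (-6)(-2) = 14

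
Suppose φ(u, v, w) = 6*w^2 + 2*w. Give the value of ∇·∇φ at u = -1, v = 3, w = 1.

12

∂²φ/∂u² = 0
∂²φ/∂v² = 0
∂²φ/∂w² = 12
∇²φ = 12
At (-1, 3, 1): 12.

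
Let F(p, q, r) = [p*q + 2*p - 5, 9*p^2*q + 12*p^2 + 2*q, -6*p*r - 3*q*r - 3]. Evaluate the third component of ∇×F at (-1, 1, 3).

(∇×F)_3 = ∂F₂/∂p − ∂F₁/∂q
= 18*p*q + 24*p − (p)
= 18*p*q + 23*p
At (-1, 1, 3): -41.

-41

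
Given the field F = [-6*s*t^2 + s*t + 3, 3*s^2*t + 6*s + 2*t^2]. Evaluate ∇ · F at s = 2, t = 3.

∂F₁/∂s = -6*t^2 + t
∂F₂/∂t = 3*s^2 + 4*t
∇·F = 3*s^2 - 6*t^2 + 5*t
At (2, 3): -27.

-27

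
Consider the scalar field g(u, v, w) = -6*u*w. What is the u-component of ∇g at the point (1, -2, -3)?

(∇g)_1 = ∂g/∂u = -6*w
At (1, -2, -3): 18.

18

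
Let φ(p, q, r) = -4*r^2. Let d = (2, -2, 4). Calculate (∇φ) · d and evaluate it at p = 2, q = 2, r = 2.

∂φ/∂p = 0
∂φ/∂q = 0
∂φ/∂r = -8*r
∇φ at (2, 2, 2) = (0, 0, -16)
∇φ · d = (0)(2) + (0)(-2) + (-16)(4) = -64

-64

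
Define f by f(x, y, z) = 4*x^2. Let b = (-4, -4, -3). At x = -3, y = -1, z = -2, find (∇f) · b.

∂f/∂x = 8*x
∂f/∂y = 0
∂f/∂z = 0
∇f at (-3, -1, -2) = (-24, 0, 0)
∇f · b = (-24)(-4) + (0)(-4) + (0)(-3) = 96

96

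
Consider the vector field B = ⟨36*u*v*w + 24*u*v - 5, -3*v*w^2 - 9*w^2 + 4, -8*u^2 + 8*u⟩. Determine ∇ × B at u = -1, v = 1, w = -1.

(-24, -60, -12)

(∇×B)₁ = ∂B₃/∂v − ∂B₂/∂w = 6*v*w + 18*w
(∇×B)₂ = ∂B₁/∂w − ∂B₃/∂u = 36*u*v + 16*u - 8
(∇×B)₃ = ∂B₂/∂u − ∂B₁/∂v = -36*u*w - 24*u
∇×B = (6*v*w + 18*w, 36*u*v + 16*u - 8, -36*u*w - 24*u)
At (-1, 1, -1): (-24, -60, -12).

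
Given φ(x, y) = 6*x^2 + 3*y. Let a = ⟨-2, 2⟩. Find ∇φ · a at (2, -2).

-42

∂φ/∂x = 12*x
∂φ/∂y = 3
∇φ at (2, -2) = (24, 3)
∇φ · a = (24)(-2) + (3)(2) = -42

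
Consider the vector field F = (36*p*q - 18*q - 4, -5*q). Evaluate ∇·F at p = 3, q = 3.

∂F₁/∂p = 36*q
∂F₂/∂q = -5
∇·F = 36*q - 5
At (3, 3): 103.

103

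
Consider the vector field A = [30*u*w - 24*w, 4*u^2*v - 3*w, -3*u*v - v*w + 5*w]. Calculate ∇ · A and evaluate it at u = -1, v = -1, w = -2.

∂A₁/∂u = 30*w
∂A₂/∂v = 4*u^2
∂A₃/∂w = -v + 5
∇·A = 4*u^2 - v + 30*w + 5
At (-1, -1, -2): -50.

-50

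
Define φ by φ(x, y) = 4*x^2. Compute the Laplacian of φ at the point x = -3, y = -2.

∂²φ/∂x² = 8
∂²φ/∂y² = 0
∇²φ = 8
At (-3, -2): 8.

8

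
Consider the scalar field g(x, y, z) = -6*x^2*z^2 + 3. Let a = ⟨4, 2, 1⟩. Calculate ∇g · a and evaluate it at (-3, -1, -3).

1620

∂g/∂x = -12*x*z^2
∂g/∂y = 0
∂g/∂z = -12*x^2*z
∇g at (-3, -1, -3) = (324, 0, 324)
∇g · a = (324)(4) + (0)(2) + (324)(1) = 1620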